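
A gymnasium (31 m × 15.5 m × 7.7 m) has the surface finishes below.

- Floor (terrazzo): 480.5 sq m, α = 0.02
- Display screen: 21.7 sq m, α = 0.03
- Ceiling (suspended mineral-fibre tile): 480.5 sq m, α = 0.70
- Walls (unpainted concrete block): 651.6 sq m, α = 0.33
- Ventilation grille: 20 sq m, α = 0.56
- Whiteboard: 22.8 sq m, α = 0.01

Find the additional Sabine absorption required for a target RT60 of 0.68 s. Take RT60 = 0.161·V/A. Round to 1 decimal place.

Total absorption A₁ = 480.5·0.02 + 21.7·0.03 + 480.5·0.70 + 651.6·0.33 + 20·0.56 + 22.8·0.01
  = 9.610 + 0.651 + 336.350 + 215.028 + 11.200 + 0.228 = 573.067 sq m sabins.
Target A₂ = 0.161·3699.85/0.68 = 875.994 sabins (V = 3699.85 m³).
Shortfall: 875.994 − 573.067 = 302.9 sabins.

302.9 sabins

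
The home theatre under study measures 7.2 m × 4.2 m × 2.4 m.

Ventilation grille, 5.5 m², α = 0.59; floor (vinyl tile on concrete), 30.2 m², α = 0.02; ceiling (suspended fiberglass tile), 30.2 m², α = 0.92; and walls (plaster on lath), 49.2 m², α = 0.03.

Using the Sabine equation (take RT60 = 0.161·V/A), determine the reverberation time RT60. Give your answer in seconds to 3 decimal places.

Total absorption A = 5.5*0.59 + 30.2*0.02 + 30.2*0.92 + 49.2*0.03
  = 3.245 + 0.604 + 27.784 + 1.476 = 33.109 m² sabins.
Room volume: 72.576 m³.
T = 0.161 V/A = 0.161·72.576/33.109 = 0.353 s.

0.353 s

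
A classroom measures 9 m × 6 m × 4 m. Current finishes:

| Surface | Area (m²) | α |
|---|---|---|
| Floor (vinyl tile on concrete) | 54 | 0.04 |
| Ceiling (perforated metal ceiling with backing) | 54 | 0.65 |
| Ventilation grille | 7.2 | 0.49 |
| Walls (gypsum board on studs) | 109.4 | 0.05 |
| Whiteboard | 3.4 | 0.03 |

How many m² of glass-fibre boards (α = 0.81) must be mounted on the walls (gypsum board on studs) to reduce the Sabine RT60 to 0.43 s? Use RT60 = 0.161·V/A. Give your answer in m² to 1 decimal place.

45.4

Summing Sᵢαᵢ: 2.160 + 35.100 + 3.528 + 5.470 + 0.102 → A₁ = 46.360 sabins.
Required A₂ = 0.161·216/0.43 = 80.874 sabins.
ΔA needed = 80.874 − 46.360 = 34.514 sabins.
Net gain per m²: Δα = 0.81 − 0.05 = 0.76.
Panel area = 34.514 / 0.76 = 45.4 m².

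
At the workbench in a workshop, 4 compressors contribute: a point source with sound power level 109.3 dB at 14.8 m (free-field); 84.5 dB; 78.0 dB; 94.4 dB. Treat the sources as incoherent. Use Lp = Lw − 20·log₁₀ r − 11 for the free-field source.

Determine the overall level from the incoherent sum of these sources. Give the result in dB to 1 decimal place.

95.0 dB

Source at 14.8 m: Lp = 109.3 − 20·log₁₀(14.8) − 11 = 74.9 dB.
Converting to relative power and adding: 10^(74.9/10) + 10^(84.5/10) + 10^(78.0/10) + 10^(94.4/10) = 3.13e+09.
L_total = 10·log₁₀(3.13e+09) = 95.0 dB.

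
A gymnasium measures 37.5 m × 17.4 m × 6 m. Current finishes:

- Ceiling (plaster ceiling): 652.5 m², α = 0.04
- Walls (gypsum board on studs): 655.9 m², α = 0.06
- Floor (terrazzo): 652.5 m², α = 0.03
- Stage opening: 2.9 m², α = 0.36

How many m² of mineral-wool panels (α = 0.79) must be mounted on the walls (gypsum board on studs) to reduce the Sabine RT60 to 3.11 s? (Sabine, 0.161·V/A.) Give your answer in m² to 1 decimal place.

A₁ = Σ Sᵢαᵢ = 652.5*0.04 + 655.9*0.06 + 652.5*0.03 + 2.9*0.36 = 86.073 sabins.
Required A₂ = 0.161·3915/3.11 = 202.674 sabins.
Absorption to add: 202.674 − 86.073 = 116.601 sabins.
Net gain per m²: Δα = 0.79 − 0.06 = 0.73.
Area = ΔA/Δα = 116.601/0.73 = 159.7 m².

159.7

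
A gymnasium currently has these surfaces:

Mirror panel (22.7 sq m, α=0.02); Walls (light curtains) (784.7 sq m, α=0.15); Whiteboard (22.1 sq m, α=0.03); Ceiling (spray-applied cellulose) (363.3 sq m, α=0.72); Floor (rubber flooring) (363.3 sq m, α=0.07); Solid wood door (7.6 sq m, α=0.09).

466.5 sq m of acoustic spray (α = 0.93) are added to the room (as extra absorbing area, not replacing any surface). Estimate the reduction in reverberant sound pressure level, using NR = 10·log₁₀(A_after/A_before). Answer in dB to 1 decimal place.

3.2 dB

Equivalent absorption area: A_before = 22.7·0.02 + 784.7·0.15 + 22.1·0.03 + 363.3·0.72 + 363.3·0.07 + 7.6·0.09 = 406.513 sq m.
Treatment contributes 466.5·0.93 = 433.845 sabins.
New total A_after = 840.358 sabins.
Reduction = 10 log₁₀(A_after/A_before) = 10 log₁₀(2.0672) = 3.2 dB.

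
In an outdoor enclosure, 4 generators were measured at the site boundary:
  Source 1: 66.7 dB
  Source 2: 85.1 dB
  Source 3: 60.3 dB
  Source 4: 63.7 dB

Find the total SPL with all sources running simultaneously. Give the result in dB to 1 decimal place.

85.2 dB

Σ 10^(Lᵢ/10) = 3.317e+08.
Combined level = 10 log₁₀(3.317e+08) = 85.2 dB.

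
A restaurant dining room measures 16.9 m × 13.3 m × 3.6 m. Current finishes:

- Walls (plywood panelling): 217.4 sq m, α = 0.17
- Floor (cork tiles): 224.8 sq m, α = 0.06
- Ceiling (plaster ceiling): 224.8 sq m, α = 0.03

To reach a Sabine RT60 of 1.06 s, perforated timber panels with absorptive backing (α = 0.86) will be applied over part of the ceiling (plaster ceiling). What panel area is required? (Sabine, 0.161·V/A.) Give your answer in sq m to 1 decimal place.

79.2

Summing Sᵢαᵢ: 36.958 + 13.488 + 6.744 → A₁ = 57.190 sabins.
V = 809.172 m³. Target absorption A₂ = 0.161 × 809.172 / 1.06 = 122.903 sabins.
ΔA needed = 122.903 − 57.190 = 65.713 sabins.
Each sq m of panel replacing the ceiling (plaster ceiling) adds (0.86 − 0.03) = 0.83 sabins.
Area = ΔA/Δα = 65.713/0.83 = 79.2 sq m.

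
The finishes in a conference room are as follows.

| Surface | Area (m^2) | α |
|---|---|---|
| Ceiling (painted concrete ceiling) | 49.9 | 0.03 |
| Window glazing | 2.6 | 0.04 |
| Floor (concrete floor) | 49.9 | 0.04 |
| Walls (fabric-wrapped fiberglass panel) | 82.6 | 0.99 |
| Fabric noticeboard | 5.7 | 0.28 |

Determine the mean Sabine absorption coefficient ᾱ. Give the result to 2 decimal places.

Total surface area S = 190.7 m^2.
A = 49.9*0.03 + 2.6*0.04 + 49.9*0.04 + 82.6*0.99 + 5.7*0.28 = 86.967 sabins.
ᾱ = A/S = 0.46.

0.46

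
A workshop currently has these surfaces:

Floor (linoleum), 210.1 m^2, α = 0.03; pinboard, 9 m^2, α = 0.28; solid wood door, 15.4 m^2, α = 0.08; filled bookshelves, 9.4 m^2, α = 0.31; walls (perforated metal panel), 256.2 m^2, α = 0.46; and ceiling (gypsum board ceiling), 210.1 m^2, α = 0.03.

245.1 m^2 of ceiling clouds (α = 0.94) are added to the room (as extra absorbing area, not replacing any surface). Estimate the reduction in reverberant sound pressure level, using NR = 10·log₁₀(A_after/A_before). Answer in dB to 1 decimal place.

Summing Sᵢαᵢ: 6.303 + 2.520 + 1.232 + 2.914 + 117.852 + 6.303 → A_before = 137.124 sabins.
Treatment contributes 245.1·0.94 = 230.394 sabins.
New total A_after = 367.518 sabins.
NR = 10·log₁₀(367.518/137.124) = 4.3 dB.

4.3 dB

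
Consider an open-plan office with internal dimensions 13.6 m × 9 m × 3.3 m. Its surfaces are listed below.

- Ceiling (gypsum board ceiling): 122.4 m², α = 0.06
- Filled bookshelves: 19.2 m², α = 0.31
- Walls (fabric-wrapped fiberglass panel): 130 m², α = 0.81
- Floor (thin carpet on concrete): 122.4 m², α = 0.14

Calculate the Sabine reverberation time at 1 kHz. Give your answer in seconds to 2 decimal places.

0.48 seconds

A = Σ Sᵢαᵢ = 122.4×0.06 + 19.2×0.31 + 130×0.81 + 122.4×0.14 = 135.732 sabins.
Volume V = 13.6 × 9 × 3.3 = 403.92 m³.
Sabine: RT60 = 0.161 × 403.92 / 135.732 = 0.48 s.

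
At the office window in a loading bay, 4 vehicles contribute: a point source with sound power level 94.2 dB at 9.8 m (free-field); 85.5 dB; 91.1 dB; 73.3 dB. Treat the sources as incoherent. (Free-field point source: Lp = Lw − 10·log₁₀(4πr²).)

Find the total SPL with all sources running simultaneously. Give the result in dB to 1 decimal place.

92.2 dB

Source at 9.8 m: Lp = 94.2 − 10·log₁₀(4π·9.8²) = 94.2 − 10·log₁₀(1206.874) = 63.4 dB.
Σ 10^(Lᵢ/10) = 1.667e+09.
Back to dB: 10·log₁₀ Σ = 92.2 dB.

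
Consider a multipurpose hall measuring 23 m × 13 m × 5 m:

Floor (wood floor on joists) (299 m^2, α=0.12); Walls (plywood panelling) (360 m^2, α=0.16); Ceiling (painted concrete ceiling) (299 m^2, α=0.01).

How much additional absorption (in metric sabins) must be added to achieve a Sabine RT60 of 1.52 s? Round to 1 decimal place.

Equivalent absorption area: A₁ = 299×0.12 + 360×0.16 + 299×0.01 = 96.470 m^2.
V = 1495 m³. Required absorption A₂ = 0.161 × 1495 / 1.52 = 158.352 sabins.
Additional absorption ΔA = 158.352 − 96.470 = 61.9 sabins.

61.9 sabins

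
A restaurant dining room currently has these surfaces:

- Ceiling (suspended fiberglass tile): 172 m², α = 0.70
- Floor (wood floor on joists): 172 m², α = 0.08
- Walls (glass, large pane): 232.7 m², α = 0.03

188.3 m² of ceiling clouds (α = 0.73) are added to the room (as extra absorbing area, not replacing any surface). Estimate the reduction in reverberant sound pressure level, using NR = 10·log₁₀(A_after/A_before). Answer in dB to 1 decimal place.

3.0 dB

Summing Sᵢαᵢ: 120.400 + 13.760 + 6.981 → A_before = 141.141 sabins.
Treatment contributes 188.3·0.73 = 137.459 sabins.
A_after = 141.141 + 137.459 = 278.600 sabins.
NR = 10·log₁₀(278.600/141.141) = 3.0 dB.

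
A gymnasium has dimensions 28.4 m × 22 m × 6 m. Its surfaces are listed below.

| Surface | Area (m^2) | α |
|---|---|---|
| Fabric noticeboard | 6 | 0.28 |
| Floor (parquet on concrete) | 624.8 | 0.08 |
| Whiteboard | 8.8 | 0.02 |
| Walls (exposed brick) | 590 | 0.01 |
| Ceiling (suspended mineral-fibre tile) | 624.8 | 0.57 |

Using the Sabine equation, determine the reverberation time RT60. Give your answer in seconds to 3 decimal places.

1.458 s

Total absorption A = 6·0.28 + 624.8·0.08 + 8.8·0.02 + 590·0.01 + 624.8·0.57
  = 1.680 + 49.984 + 0.176 + 5.900 + 356.136 = 413.876 m^2 sabins.
Volume V = 28.4 × 22 × 6 = 3748.8 m³.
RT60 = 0.161 · V / A = 0.161 × 3748.8 / 413.876 = 1.458 s.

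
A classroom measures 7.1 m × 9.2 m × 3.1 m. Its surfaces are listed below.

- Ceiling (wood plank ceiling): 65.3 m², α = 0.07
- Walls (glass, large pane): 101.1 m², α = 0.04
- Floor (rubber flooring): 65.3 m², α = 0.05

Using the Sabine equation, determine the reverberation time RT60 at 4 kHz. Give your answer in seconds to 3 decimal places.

2.744 seconds

Equivalent absorption area: A = 65.3×0.07 + 101.1×0.04 + 65.3×0.05 = 11.880 m².
V = 7.1·9.2·3.1 = 202.492 m³.
RT60 = 0.161 · V / A = 0.161 × 202.492 / 11.880 = 2.744 s.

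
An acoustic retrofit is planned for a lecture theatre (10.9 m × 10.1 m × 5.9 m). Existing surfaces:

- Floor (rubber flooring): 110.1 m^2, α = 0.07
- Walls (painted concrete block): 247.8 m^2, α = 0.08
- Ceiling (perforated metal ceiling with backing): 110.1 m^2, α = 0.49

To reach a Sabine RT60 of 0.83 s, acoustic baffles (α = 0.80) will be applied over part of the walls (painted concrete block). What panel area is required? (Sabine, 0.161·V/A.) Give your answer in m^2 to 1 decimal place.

Summing Sᵢαᵢ: 7.707 + 19.824 + 53.949 → A₁ = 81.480 sabins.
Required A₂ = 0.161·649.531/0.83 = 125.993 sabins.
ΔA needed = 125.993 − 81.480 = 44.513 sabins.
Each m^2 of panel replacing the walls (painted concrete block) adds (0.80 − 0.08) = 0.72 sabins.
Panel area = 44.513 / 0.72 = 61.8 m^2.

61.8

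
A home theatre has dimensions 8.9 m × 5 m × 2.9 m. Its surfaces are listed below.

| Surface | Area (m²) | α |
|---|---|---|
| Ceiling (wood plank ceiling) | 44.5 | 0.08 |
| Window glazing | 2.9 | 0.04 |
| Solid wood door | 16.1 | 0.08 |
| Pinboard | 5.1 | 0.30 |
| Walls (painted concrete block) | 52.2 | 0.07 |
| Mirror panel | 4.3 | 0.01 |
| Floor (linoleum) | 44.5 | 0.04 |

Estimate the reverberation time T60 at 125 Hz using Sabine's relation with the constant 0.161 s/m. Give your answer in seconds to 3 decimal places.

Total absorption A = 44.5*0.08 + 2.9*0.04 + 16.1*0.08 + 5.1*0.30 + 52.2*0.07 + 4.3*0.01 + 44.5*0.04
  = 3.560 + 0.116 + 1.288 + 1.530 + 3.654 + 0.043 + 1.780 = 11.971 m² sabins.
V = 8.9·5·2.9 = 129.05 m³.
RT60 = 0.161 · V / A = 0.161 × 129.05 / 11.971 = 1.736 s.

1.736 sec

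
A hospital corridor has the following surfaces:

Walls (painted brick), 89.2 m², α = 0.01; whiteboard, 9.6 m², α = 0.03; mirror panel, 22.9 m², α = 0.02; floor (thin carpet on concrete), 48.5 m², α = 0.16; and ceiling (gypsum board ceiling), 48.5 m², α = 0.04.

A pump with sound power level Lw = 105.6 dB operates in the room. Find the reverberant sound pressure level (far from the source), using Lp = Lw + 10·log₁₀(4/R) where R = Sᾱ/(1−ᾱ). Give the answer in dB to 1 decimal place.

A = 11.338 sabins; S = 218.7 m².
ᾱ = 0.0518, so room constant R = A/(1−ᾱ) = 11.957 m².
Lp = Lw + 10 log₁₀(4/R) = 105.6 -4.76 = 100.8 dB.

100.8 dB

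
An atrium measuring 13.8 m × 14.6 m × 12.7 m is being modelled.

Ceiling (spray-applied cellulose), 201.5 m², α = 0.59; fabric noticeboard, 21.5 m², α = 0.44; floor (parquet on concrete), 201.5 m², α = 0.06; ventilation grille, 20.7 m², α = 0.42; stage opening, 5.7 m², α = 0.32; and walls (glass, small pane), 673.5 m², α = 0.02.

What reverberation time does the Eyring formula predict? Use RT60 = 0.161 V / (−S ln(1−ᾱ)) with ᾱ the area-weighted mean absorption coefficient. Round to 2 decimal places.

2.32 seconds

Total surface area S = 201.5 + 21.5 + 201.5 + 20.7 + 5.7 + 673.5 = 1124.4 m².
Absorption A = 201.5·0.59 + 21.5·0.44 + 201.5·0.06 + 20.7·0.42 + 5.7·0.32 + 673.5·0.02 = 164.423 sabins.
ᾱ = 164.423 / 1124.4 = 0.1462.
Eyring denominator: −S ln(1−ᾱ) = 177.721.
V = 13.8 × 14.6 × 12.7 = 2558.796 m³.
T = 0.161·V/[−S·ln(1−ᾱ)] = 0.161·2558.796/177.721 = 2.32 s.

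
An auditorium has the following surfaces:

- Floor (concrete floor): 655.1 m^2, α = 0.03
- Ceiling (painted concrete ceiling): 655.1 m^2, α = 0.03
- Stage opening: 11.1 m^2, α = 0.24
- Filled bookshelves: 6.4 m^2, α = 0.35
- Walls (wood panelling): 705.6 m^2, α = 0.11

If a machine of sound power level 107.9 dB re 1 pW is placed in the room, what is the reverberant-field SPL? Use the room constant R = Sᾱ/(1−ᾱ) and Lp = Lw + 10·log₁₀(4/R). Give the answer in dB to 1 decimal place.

92.8 dB

Σ(Sᵢαᵢ) = 655.1·0.03 + 655.1·0.03 + 11.1·0.24 + 6.4·0.35 + 705.6·0.11 = 121.826; total area S = 2033.3 m^2.
ᾱ = 0.0599, so room constant R = A/(1−ᾱ) = 129.588 m^2.
Lp = Lw + 10 log₁₀(4/R) = 107.9 -15.11 = 92.8 dB.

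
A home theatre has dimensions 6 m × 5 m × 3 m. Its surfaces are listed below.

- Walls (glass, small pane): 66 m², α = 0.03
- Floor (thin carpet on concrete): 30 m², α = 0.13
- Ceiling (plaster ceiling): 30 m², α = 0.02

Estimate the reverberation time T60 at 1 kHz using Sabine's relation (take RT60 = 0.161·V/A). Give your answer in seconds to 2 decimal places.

Summing Sᵢαᵢ: 1.980 + 3.900 + 0.600 → A = 6.480 sabins.
Room volume: 90 m³.
RT60 = 0.161 · V / A = 0.161 × 90 / 6.480 = 2.24 s.

2.24 s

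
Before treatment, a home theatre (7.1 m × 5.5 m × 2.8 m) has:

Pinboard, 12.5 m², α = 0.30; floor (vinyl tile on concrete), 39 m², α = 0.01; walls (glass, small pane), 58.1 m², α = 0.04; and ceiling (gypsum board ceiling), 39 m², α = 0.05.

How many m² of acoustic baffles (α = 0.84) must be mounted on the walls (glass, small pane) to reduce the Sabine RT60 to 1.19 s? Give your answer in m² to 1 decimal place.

8.0

Total absorption A₁ = 12.5·0.30 + 39·0.01 + 58.1·0.04 + 39·0.05
  = 3.750 + 0.390 + 2.324 + 1.950 = 8.414 m² sabins.
Required A₂ = 0.161·109.34/1.19 = 14.793 sabins.
ΔA needed = 14.793 − 8.414 = 6.379 sabins.
Net gain per m²: Δα = 0.84 − 0.04 = 0.80.
Area = ΔA/Δα = 6.379/0.80 = 8.0 m².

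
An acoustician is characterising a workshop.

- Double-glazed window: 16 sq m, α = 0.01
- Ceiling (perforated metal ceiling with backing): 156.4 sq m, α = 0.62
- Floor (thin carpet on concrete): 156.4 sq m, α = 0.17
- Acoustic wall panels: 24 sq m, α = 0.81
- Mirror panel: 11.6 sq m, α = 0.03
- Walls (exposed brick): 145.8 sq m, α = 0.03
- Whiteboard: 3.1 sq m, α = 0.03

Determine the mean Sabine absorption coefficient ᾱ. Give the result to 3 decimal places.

Total surface area S = 513.3 sq m.
Σ(Sᵢαᵢ) = 16×0.01 + 156.4×0.62 + 156.4×0.17 + 24×0.81 + 11.6×0.03 + 145.8×0.03 + 3.1×0.03 = 147.971.
ᾱ = 147.971 / 513.3 = 0.288.

0.288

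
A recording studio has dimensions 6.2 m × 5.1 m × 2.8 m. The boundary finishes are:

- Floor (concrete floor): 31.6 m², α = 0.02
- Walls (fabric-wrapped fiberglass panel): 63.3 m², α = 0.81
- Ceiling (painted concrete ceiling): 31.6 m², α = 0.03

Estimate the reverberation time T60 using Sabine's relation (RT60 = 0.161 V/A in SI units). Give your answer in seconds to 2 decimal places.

Summing Sᵢαᵢ: 0.632 + 51.273 + 0.948 → A = 52.853 sabins.
Volume V = 6.2 × 5.1 × 2.8 = 88.536 m³.
T = 0.161 V/A = 0.161·88.536/52.853 = 0.27 s.

0.27 seconds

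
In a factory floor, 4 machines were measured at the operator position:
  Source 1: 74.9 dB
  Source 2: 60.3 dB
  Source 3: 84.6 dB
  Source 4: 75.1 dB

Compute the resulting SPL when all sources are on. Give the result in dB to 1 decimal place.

Sum in the linear (power) domain: Σ 10^(Lᵢ/10) = 10^(74.9/10) + 10^(60.3/10) + 10^(84.6/10) + 10^(75.1/10) = 3.527e+08.
L_total = 10·log₁₀(3.527e+08) = 85.5 dB.

85.5 dB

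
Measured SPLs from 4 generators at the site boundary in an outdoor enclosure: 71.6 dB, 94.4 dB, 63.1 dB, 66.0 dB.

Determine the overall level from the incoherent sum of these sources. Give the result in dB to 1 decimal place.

Converting to relative power and adding: 10^(71.6/10) + 10^(94.4/10) + 10^(63.1/10) + 10^(66.0/10) = 2.775e+09.
Combined level = 10 log₁₀(2.775e+09) = 94.4 dB.

94.4 dB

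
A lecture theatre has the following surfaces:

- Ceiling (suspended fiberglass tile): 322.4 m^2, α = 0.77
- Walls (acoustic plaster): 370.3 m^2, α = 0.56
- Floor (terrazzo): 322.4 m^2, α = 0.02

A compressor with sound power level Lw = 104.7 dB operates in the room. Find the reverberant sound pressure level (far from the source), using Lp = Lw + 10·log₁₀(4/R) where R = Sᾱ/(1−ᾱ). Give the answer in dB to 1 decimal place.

A = 462.064 sabins; S = 1015.1 m^2.
ᾱ = 462.064/1015.1 = 0.4552; R = Sᾱ/(1−ᾱ) = 462.064/(1−0.4552) = 848.135 m^2.
Lp = 104.7 + 10·log₁₀(4/848.135) = 104.7 + (-23.26) = 81.4 dB.

81.4 dB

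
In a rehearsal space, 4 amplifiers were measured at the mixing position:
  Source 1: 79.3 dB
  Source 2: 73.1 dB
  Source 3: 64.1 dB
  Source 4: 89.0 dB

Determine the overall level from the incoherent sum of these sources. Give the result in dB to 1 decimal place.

89.6 dB

Σ 10^(Lᵢ/10) = 9.024e+08.
Back to dB: 10·log₁₀ Σ = 89.6 dB.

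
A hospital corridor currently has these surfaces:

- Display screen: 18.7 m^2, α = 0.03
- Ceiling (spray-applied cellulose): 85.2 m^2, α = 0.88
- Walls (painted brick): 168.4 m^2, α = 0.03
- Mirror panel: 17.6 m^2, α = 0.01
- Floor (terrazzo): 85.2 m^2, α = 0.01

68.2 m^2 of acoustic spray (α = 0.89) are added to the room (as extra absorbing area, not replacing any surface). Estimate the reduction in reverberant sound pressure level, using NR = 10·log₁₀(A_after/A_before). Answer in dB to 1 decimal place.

Total absorption A_before = 18.7·0.03 + 85.2·0.88 + 168.4·0.03 + 17.6·0.01 + 85.2·0.01
  = 0.561 + 74.976 + 5.052 + 0.176 + 0.852 = 81.617 m^2 sabins.
Treatment contributes 68.2·0.89 = 60.698 sabins.
New total A_after = 142.315 sabins.
Reduction = 10 log₁₀(A_after/A_before) = 10 log₁₀(1.7437) = 2.4 dB.

2.4 dB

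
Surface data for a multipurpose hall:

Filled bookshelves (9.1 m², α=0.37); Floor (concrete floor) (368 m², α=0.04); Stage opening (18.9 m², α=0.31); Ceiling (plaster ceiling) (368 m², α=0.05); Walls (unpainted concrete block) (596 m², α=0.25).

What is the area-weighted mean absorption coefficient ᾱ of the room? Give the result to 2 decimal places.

0.14

Total surface area S = 1360.0 m².
A = 9.1*0.37 + 368*0.04 + 18.9*0.31 + 368*0.05 + 596*0.25 = 191.346 sabins.
ᾱ = 191.346 / 1360.0 = 0.14.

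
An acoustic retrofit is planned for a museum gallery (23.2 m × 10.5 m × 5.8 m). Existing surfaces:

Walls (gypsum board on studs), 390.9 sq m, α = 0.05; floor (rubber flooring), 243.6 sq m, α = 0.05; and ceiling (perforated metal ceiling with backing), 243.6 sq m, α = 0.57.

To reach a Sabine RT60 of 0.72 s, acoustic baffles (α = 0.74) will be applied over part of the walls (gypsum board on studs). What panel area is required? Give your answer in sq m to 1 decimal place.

Total absorption A₁ = 390.9·0.05 + 243.6·0.05 + 243.6·0.57
  = 19.545 + 12.180 + 138.852 = 170.577 sq m sabins.
V = 1412.88 m³. Target absorption A₂ = 0.161 × 1412.88 / 0.72 = 315.936 sabins.
ΔA needed = 315.936 − 170.577 = 145.359 sabins.
Net gain per sq m: Δα = 0.74 − 0.05 = 0.69.
Area = ΔA/Δα = 145.359/0.69 = 210.7 sq m.

210.7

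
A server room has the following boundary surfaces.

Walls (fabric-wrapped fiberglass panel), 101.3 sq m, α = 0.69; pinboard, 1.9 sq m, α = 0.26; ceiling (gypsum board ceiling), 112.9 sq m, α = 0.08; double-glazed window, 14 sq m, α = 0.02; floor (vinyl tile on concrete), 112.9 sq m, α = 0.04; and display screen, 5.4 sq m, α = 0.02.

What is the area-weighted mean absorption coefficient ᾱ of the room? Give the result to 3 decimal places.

0.242

Total surface area S = 348.4 sq m.
A = 101.3×0.69 + 1.9×0.26 + 112.9×0.08 + 14×0.02 + 112.9×0.04 + 5.4×0.02 = 84.327 sabins.
ᾱ = A/S = 0.242.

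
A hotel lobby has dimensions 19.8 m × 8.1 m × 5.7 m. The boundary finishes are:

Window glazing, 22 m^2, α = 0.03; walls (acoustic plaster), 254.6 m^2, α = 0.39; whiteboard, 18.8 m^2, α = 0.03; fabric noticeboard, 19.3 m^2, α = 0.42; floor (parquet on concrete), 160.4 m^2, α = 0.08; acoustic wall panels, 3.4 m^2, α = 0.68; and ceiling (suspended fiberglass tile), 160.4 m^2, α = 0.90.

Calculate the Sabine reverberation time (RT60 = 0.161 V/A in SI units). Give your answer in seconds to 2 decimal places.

0.55 seconds

Equivalent absorption area: A = 22×0.03 + 254.6×0.39 + 18.8×0.03 + 19.3×0.42 + 160.4×0.08 + 3.4×0.68 + 160.4×0.90 = 268.128 m^2.
V = 19.8·8.1·5.7 = 914.166 m³.
RT60 = 0.161 · V / A = 0.161 × 914.166 / 268.128 = 0.55 s.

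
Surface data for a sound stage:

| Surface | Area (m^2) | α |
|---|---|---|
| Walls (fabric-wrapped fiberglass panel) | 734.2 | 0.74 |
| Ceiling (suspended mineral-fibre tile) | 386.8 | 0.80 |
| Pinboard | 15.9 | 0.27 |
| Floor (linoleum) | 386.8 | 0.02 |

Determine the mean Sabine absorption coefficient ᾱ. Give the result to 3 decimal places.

0.568

Total surface area S = 1523.7 m^2.
Σ(Sᵢαᵢ) = 734.2*0.74 + 386.8*0.80 + 15.9*0.27 + 386.8*0.02 = 864.777.
ᾱ = 864.777 / 1523.7 = 0.568.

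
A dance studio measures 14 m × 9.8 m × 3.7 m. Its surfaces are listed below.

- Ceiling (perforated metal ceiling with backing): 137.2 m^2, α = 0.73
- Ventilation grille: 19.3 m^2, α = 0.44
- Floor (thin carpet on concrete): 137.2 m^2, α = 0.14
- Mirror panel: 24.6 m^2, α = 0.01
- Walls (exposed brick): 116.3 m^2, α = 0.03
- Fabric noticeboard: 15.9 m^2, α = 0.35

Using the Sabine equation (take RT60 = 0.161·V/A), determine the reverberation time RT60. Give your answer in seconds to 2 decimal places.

A = Σ Sᵢαᵢ = 137.2×0.73 + 19.3×0.44 + 137.2×0.14 + 24.6×0.01 + 116.3×0.03 + 15.9×0.35 = 137.156 sabins.
V = 14·9.8·3.7 = 507.64 m³.
RT60 = 0.161 · V / A = 0.161 × 507.64 / 137.156 = 0.60 s.

0.60 s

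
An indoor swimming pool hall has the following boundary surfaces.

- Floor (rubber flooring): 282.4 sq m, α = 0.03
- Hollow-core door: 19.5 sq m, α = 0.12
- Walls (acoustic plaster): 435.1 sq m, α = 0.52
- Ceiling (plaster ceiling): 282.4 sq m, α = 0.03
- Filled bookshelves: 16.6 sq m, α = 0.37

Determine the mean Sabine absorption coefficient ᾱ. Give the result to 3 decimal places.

0.243

Total surface area S = 1036.0 sq m.
Weighted sum Σ Sα = 251.678.
ᾱ = 251.678 / 1036.0 = 0.243.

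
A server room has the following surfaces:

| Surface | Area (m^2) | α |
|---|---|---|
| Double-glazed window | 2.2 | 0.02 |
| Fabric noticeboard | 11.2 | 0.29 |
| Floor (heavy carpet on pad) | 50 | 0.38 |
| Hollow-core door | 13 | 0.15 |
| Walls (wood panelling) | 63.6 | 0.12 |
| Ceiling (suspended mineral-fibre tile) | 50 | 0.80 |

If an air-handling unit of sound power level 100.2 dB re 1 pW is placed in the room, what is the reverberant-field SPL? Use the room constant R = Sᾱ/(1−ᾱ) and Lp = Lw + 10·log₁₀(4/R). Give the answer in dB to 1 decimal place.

85.6 dB

A = 71.874 sabins; S = 190.0 m^2.
ᾱ = 71.874/190.0 = 0.3783; R = Sᾱ/(1−ᾱ) = 71.874/(1−0.3783) = 115.609 m^2.
Lp = Lw + 10 log₁₀(4/R) = 100.2 -14.61 = 85.6 dB.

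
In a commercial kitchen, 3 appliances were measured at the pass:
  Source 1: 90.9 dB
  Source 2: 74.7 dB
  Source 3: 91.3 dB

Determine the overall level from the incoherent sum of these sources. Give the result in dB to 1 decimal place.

Converting to relative power and adding: 10^(90.9/10) + 10^(74.7/10) + 10^(91.3/10) = 2.609e+09.
Combined level = 10 log₁₀(2.609e+09) = 94.2 dB.

94.2 dB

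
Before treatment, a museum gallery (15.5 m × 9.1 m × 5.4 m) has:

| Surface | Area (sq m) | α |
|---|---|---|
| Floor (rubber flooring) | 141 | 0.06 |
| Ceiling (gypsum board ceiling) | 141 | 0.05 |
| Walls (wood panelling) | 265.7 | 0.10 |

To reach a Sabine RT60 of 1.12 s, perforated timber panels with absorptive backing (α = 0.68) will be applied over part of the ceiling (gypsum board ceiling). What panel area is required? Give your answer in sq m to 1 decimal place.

Equivalent absorption area: A₁ = 141*0.06 + 141*0.05 + 265.7*0.10 = 42.080 sq m.
V = 761.67 m³. Target absorption A₂ = 0.161 × 761.67 / 1.12 = 109.490 sabins.
ΔA needed = 109.490 − 42.080 = 67.410 sabins.
Each sq m of panel replacing the ceiling (gypsum board ceiling) adds (0.68 − 0.05) = 0.63 sabins.
Area = ΔA/Δα = 67.410/0.63 = 107.0 sq m.

107.0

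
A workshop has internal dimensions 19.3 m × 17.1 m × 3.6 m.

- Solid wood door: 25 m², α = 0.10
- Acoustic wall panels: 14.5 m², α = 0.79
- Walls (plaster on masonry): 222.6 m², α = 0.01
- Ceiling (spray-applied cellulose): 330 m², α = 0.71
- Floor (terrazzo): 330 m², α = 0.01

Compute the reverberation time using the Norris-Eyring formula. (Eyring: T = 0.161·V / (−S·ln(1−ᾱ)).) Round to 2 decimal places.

0.64 s

S = Σ Sᵢ = 922.1 m².
Σ(Sᵢαᵢ) = 25·0.10 + 14.5·0.79 + 222.6·0.01 + 330·0.71 + 330·0.01 = 253.781.
Mean coefficient ᾱ = A/S = 0.2752.
−S·ln(1−ᾱ) = −922.1 × ln(1 − 0.2752) = 296.787.
V = 19.3 × 17.1 × 3.6 = 1188.108 m³.
T = 0.161·V/[−S·ln(1−ᾱ)] = 0.161·1188.108/296.787 = 0.64 s.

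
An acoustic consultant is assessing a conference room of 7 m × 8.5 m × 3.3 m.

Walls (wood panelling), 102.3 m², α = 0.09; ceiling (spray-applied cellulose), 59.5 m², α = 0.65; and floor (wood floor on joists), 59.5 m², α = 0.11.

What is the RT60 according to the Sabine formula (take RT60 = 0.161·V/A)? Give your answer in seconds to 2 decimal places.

0.58 seconds

A = Σ Sᵢαᵢ = 102.3×0.09 + 59.5×0.65 + 59.5×0.11 = 54.427 sabins.
Room volume: 196.35 m³.
Sabine: RT60 = 0.161 × 196.35 / 54.427 = 0.58 s.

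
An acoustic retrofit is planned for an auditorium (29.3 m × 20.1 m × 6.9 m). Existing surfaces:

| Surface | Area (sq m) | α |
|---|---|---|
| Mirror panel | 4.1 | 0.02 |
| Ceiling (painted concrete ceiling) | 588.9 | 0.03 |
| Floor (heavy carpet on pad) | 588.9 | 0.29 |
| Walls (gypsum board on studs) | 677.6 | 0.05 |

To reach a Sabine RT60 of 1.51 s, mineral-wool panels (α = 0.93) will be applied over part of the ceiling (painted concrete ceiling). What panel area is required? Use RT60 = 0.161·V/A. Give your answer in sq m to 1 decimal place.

Summing Sᵢαᵢ: 0.082 + 17.667 + 170.781 + 33.880 → A₁ = 222.410 sabins.
Required A₂ = 0.161·4063.617/1.51 = 433.273 sabins.
Absorption to add: 433.273 − 222.410 = 210.863 sabins.
Each sq m of panel replacing the ceiling (painted concrete ceiling) adds (0.93 − 0.03) = 0.90 sabins.
Area = ΔA/Δα = 210.863/0.90 = 234.3 sq m.

234.3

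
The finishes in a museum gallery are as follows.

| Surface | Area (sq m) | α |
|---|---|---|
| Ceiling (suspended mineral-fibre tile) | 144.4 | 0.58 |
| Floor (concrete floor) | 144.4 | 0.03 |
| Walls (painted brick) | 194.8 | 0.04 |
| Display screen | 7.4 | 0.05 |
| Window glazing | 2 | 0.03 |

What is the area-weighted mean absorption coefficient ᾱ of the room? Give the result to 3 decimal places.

Total surface area S = 493.0 sq m.
Σ(Sᵢαᵢ) = 144.4*0.58 + 144.4*0.03 + 194.8*0.04 + 7.4*0.05 + 2*0.03 = 96.306.
ᾱ = A/S = 0.195.

0.195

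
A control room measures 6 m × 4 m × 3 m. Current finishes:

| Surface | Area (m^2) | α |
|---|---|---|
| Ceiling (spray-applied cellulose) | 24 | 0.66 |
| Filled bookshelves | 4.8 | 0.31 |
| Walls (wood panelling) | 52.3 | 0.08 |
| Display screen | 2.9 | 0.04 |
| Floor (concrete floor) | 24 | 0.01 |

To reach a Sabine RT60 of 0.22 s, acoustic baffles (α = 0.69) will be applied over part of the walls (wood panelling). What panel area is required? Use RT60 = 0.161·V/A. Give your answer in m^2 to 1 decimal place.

50.5

A₁ = Σ Sᵢαᵢ = 24*0.66 + 4.8*0.31 + 52.3*0.08 + 2.9*0.04 + 24*0.01 = 21.868 sabins.
V = 72 m³. Target absorption A₂ = 0.161 × 72 / 0.22 = 52.691 sabins.
ΔA needed = 52.691 − 21.868 = 30.823 sabins.
Each m^2 of panel replacing the walls (wood panelling) adds (0.69 − 0.08) = 0.61 sabins.
Panel area = 30.823 / 0.61 = 50.5 m^2.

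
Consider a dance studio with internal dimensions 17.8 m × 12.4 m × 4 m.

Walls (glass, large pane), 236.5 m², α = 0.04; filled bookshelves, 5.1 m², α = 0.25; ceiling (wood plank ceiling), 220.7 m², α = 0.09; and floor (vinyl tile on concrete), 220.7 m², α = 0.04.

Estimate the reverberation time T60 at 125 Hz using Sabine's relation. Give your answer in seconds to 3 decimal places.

A = Σ Sᵢαᵢ = 236.5×0.04 + 5.1×0.25 + 220.7×0.09 + 220.7×0.04 = 39.426 sabins.
V = 17.8·12.4·4 = 882.88 m³.
T = 0.161 V/A = 0.161·882.88/39.426 = 3.605 s.

3.605 s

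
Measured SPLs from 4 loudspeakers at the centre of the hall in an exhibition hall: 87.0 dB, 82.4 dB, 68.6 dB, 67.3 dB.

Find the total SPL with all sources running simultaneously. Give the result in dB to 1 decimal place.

88.4 dB

Sum in the linear (power) domain: Σ 10^(Lᵢ/10) = 10^(87.0/10) + 10^(82.4/10) + 10^(68.6/10) + 10^(67.3/10) = 6.876e+08.
Back to dB: 10·log₁₀ Σ = 88.4 dB.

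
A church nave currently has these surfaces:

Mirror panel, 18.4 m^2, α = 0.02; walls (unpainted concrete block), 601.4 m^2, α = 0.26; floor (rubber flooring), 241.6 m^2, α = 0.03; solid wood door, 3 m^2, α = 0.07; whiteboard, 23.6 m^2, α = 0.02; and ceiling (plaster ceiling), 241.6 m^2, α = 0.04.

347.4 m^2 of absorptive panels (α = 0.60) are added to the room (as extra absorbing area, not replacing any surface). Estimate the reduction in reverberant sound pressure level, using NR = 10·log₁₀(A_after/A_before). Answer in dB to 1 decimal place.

3.4 dB

Equivalent absorption area: A_before = 18.4×0.02 + 601.4×0.26 + 241.6×0.03 + 3×0.07 + 23.6×0.02 + 241.6×0.04 = 174.326 m^2.
Added absorption = 347.4 × 0.60 = 208.440 sabins.
New total A_after = 382.766 sabins.
NR = 10·log₁₀(382.766/174.326) = 3.4 dB.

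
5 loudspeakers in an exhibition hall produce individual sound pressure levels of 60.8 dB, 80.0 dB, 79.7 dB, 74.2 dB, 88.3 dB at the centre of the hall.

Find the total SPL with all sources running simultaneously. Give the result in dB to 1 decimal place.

89.5 dB

Sum in the linear (power) domain: Σ 10^(Lᵢ/10) = 10^(60.8/10) + 10^(80.0/10) + 10^(79.7/10) + 10^(74.2/10) + 10^(88.3/10) = 8.969e+08.
Back to dB: 10·log₁₀ Σ = 89.5 dB.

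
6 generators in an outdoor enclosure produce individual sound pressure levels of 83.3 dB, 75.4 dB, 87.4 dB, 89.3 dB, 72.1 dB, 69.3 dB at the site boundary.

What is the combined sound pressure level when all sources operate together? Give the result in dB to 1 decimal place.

Sum in the linear (power) domain: Σ 10^(Lᵢ/10) = 10^(83.3/10) + 10^(75.4/10) + 10^(87.4/10) + 10^(89.3/10) + 10^(72.1/10) + 10^(69.3/10) = 1.674e+09.
Back to dB: 10·log₁₀ Σ = 92.2 dB.

92.2 dB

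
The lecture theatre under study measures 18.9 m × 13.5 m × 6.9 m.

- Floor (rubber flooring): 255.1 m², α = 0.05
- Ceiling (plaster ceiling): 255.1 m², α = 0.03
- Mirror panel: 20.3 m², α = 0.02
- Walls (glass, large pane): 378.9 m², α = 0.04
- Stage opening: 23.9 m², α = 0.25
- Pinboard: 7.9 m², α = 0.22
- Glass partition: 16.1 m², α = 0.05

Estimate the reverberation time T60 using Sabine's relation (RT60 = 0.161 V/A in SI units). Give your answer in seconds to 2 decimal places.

Summing Sᵢαᵢ: 12.755 + 7.653 + 0.406 + 15.156 + 5.975 + 1.738 + 0.805 → A = 44.488 sabins.
Volume V = 18.9 × 13.5 × 6.9 = 1760.535 m³.
T = 0.161 V/A = 0.161·1760.535/44.488 = 6.37 s.

6.37 s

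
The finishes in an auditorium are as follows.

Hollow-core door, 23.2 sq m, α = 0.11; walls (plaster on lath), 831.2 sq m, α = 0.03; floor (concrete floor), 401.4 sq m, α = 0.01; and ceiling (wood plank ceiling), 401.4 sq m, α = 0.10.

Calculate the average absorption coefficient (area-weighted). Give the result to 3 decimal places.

Total surface area S = 1657.2 sq m.
Weighted sum Σ Sα = 71.642.
ᾱ = A/S = 0.043.

0.043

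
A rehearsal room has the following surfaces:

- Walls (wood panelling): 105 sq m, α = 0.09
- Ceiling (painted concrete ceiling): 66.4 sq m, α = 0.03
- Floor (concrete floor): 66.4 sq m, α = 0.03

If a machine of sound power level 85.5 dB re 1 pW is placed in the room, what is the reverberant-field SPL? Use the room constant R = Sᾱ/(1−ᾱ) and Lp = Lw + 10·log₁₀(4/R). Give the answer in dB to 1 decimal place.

Σ(Sᵢαᵢ) = 105×0.09 + 66.4×0.03 + 66.4×0.03 = 13.434; total area S = 237.8 sq m.
ᾱ = 0.0565, so room constant R = A/(1−ᾱ) = 14.238 sq m.
Lp = 85.5 + 10·log₁₀(4/14.238) = 85.5 + (-5.51) = 80.0 dB.

80.0 dB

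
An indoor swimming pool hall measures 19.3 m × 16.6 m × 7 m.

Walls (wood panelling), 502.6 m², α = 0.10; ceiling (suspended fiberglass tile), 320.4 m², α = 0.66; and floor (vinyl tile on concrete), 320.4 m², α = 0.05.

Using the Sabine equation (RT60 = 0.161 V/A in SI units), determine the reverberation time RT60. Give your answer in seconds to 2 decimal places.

A = Σ Sᵢαᵢ = 502.6·0.10 + 320.4·0.66 + 320.4·0.05 = 277.744 sabins.
Volume V = 19.3 × 16.6 × 7 = 2242.66 m³.
T = 0.161 V/A = 0.161·2242.66/277.744 = 1.30 s.

1.30 seconds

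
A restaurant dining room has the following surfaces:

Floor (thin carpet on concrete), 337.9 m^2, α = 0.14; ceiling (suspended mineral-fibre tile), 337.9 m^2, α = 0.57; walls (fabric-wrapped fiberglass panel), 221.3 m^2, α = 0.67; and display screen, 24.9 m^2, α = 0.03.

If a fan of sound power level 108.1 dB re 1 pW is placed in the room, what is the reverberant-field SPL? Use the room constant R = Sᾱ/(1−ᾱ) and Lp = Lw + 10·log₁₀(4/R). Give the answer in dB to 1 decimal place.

A = 388.927 sabins; S = 922.0 m^2.
ᾱ = 0.4218, so room constant R = A/(1−ᾱ) = 672.651 m^2.
Lp = Lw + 10 log₁₀(4/R) = 108.1 -22.26 = 85.8 dB.

85.8 dB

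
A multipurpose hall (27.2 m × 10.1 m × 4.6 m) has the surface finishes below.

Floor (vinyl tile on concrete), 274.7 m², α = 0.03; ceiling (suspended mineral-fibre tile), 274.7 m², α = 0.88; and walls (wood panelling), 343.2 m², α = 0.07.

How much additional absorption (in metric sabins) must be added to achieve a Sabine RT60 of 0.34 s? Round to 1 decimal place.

324.4 sabins

A₁ = Σ Sᵢαᵢ = 274.7*0.03 + 274.7*0.88 + 343.2*0.07 = 274.001 sabins.
For T = 0.34 s, need A₂ = 0.161·V/T = 0.161·1263.712/0.34 = 598.405 sabins.
Shortfall: 598.405 − 274.001 = 324.4 sabins.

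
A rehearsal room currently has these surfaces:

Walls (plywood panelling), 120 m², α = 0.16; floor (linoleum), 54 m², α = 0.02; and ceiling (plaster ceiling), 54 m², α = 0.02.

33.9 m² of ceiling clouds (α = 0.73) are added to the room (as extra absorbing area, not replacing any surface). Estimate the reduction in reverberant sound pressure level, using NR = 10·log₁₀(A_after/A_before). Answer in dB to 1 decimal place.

3.3 dB

Total absorption A_before = 120·0.16 + 54·0.02 + 54·0.02
  = 19.200 + 1.080 + 1.080 = 21.360 m² sabins.
Added absorption = 33.9 × 0.73 = 24.747 sabins.
New total A_after = 46.107 sabins.
NR = 10·log₁₀(46.107/21.360) = 3.3 dB.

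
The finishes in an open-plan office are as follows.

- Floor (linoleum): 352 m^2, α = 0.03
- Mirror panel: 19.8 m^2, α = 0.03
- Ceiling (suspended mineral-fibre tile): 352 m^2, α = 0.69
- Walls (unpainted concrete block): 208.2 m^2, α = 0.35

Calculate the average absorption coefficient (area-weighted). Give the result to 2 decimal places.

0.35

Total surface area S = 932.0 m^2.
Σ(Sᵢαᵢ) = 352·0.03 + 19.8·0.03 + 352·0.69 + 208.2·0.35 = 326.904.
ᾱ = 326.904 / 932.0 = 0.35.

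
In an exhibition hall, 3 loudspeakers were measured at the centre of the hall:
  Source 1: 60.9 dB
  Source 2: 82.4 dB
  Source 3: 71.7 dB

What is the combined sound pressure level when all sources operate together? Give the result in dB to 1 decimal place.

Sum in the linear (power) domain: Σ 10^(Lᵢ/10) = 10^(60.9/10) + 10^(82.4/10) + 10^(71.7/10) = 1.898e+08.
L_total = 10·log₁₀(1.898e+08) = 82.8 dB.

82.8 dB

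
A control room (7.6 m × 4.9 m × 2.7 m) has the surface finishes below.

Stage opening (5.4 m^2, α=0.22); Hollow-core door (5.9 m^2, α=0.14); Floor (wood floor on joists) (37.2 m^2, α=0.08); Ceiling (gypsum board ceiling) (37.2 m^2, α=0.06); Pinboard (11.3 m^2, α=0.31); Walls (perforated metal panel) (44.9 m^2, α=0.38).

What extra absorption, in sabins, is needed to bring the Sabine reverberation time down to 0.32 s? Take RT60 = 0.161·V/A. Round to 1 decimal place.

22.8 sabins

Summing Sᵢαᵢ: 1.188 + 0.826 + 2.976 + 2.232 + 3.503 + 17.062 → A₁ = 27.787 sabins.
For T = 0.32 s, need A₂ = 0.161·V/T = 0.161·100.548/0.32 = 50.588 sabins.
Shortfall: 50.588 − 27.787 = 22.8 sabins.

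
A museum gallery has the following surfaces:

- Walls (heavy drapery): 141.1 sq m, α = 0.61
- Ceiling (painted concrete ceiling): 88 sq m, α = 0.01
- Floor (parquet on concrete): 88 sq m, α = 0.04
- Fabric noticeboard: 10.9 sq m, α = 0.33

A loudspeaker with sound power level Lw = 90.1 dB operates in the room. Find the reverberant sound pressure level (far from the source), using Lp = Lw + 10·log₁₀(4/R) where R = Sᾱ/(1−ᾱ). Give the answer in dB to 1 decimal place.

A = 94.068 sabins; S = 328.0 sq m.
ᾱ = 94.068/328.0 = 0.2868; R = Sᾱ/(1−ᾱ) = 94.068/(1−0.2868) = 131.896 sq m.
Lp = Lw + 10 log₁₀(4/R) = 90.1 -15.18 = 74.9 dB.

74.9 dB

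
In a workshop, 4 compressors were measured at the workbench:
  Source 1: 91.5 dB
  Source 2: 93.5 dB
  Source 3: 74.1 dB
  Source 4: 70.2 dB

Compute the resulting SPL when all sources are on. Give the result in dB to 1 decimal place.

Σ 10^(Lᵢ/10) = 3.687e+09.
Combined level = 10 log₁₀(3.687e+09) = 95.7 dB.

95.7 dB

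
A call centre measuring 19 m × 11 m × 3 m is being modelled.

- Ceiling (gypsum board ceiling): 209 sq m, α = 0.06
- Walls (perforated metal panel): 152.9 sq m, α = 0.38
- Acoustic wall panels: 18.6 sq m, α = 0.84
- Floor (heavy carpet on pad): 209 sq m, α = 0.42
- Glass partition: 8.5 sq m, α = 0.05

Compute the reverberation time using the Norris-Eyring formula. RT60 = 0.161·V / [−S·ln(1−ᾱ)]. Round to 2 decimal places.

S = Σ Sᵢ = 598.0 sq m.
Σ(Sᵢαᵢ) = 209·0.06 + 152.9·0.38 + 18.6·0.84 + 209·0.42 + 8.5·0.05 = 174.471.
ᾱ = 174.471 / 598.0 = 0.2918.
Eyring denominator: −S ln(1−ᾱ) = 206.327.
V = 19 × 11 × 3 = 627 m³.
RT60 = 0.161 × 627 / 206.327 = 0.49 s.

0.49 s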